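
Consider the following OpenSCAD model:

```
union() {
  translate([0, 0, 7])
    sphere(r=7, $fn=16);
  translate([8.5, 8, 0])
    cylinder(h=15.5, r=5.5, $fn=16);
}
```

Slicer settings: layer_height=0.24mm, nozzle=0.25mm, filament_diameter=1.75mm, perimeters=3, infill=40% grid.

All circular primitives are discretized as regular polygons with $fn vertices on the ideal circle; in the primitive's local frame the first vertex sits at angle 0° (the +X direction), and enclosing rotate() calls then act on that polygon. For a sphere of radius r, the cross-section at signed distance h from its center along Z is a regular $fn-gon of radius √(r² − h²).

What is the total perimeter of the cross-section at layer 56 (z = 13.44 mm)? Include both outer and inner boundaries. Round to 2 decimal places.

51.46 mm

At z = 13.44 mm: the r=7 sphere contributes a regular 16-gon of circumradius √(7²−6.44²) = 2.743 (perimeter = 2·16·2.743·sin(180°/16) = 17.13 mm); the r=5.5 cylinder at (8.5, 8) gives a regular 16-gon of circumradius 5.5 (constant along its height) (perimeter = 2·16·5.500·sin(180°/16) = 34.34 mm); Combining (union): the 2 present regions are separate (no shared area or edge), so areas and boundary lengths simply add and each stays a separate island — boundary = 51.46 mm. Overall, the cross-section has 2 separate islands. Total boundary length (outer) = 51.46 mm.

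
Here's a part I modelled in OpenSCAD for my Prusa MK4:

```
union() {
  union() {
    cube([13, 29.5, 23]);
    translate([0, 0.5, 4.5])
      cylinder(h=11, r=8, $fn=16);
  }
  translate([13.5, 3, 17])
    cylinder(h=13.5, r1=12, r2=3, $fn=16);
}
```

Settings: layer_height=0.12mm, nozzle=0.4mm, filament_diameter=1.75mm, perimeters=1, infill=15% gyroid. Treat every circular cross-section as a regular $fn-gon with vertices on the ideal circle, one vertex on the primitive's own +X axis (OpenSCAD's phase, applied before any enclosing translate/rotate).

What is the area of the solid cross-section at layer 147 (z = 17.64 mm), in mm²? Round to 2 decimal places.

At z = 17.64 mm: the cube is present — its section is the full 13×29.5 rectangle (area 383.50 mm²); the cylinder at (0, 0.5) is absent (z outside [4.5, 15.5]); Combining (union): only the 13×29.5 cube is present, so the union is just that shape — area = 383.50 mm²; the cone at (13.5, 3): at t=0.047 of its height the radius interpolates to r₁+(r₂−r₁)t = 11.573, giving a regular 16-gon of that circumradius (area = (16/2)·11.573²·sin(360°/16) = 410.06 mm²); Combining (union): the regions partially overlap — summed areas 793.56 mm² minus the doubly-counted overlap 129.08 mm² gives 664.48 mm² — area = 664.48 mm². Overall, the cross-section is a single solid region. Net area = 664.48 mm².

664.48 mm²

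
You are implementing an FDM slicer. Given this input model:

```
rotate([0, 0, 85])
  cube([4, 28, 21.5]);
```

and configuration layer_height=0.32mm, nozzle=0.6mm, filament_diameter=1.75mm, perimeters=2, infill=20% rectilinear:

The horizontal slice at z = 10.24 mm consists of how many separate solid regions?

At z = 10.24 mm: the cube is present — its section is the full 4×28 rectangle; (rotated 85° about Z; rotation is an isometry so areas/perimeters/island counts are preserved). The result has 1 disconnected region.

1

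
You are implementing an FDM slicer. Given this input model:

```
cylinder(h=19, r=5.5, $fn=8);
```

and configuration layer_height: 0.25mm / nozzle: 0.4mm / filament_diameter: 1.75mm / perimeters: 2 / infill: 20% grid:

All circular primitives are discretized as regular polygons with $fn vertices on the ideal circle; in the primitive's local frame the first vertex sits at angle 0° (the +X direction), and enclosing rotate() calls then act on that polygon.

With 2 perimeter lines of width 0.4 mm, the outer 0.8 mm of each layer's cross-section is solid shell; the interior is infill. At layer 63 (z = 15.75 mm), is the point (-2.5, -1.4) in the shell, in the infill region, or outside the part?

At z = 15.75 mm: the cylinder: section is a regular 8-gon, circumradius r=5.5. Overall, the cross-section is a single solid region. The nearest boundary edge runs (-5.50, 0.00)→(-3.89, -3.89); distance from the point to it = 2.24 mm. The point is inside the cross-section and 2.24 mm from the nearest boundary — more than the 0.8 mm shell width (2 × 0.4), so it's in the infill interior.

infill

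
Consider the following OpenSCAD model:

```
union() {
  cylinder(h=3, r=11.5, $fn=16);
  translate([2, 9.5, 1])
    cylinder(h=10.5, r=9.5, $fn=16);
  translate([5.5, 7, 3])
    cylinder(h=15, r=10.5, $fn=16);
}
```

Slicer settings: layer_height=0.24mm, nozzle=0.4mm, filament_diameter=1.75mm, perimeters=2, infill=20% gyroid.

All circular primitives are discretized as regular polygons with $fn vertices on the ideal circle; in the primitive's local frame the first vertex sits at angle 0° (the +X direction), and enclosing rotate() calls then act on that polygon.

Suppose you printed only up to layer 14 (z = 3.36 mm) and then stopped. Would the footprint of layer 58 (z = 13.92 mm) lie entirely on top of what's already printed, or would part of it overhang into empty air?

entirely on top

Compare the two slices. At z = 3.36: the cylinder is absent (z outside [0, 3]); the r=9.5 cylinder at (2, 9.5) contributes a regular 16-gon of circumradius 9.5 (area = (16/2)·9.500²·sin(360°/16) = 276.30 mm²); the r=10.5 cylinder at (5.5, 7) gives a regular 16-gon of circumradius 10.5 (constant along its height) (area = (16/2)·10.500²·sin(360°/16) = 337.53 mm²); Merging all regions: the regions partially overlap — summed areas 613.82 mm² minus the doubly-counted overlap 220.42 mm² gives 393.41 mm² — area = 393.41 mm². At z = 13.92: the cylinder does not reach this height (z outside [0, 3]); the cylinder at (2, 9.5) is absent (z outside [1, 11.5]); the r=10.5 cylinder at (5.5, 7) contributes a regular 16-gon of circumradius 10.5 (area = (16/2)·10.500²·sin(360°/16) = 337.53 mm²); Merging all regions: only the r=10.5 cylinder at (5.5, 7) is present, so the union is just that shape — area = 337.53 mm². Checking containment: the cross-section at z = 13.92 is a subset of the cross-section at z = 3.36.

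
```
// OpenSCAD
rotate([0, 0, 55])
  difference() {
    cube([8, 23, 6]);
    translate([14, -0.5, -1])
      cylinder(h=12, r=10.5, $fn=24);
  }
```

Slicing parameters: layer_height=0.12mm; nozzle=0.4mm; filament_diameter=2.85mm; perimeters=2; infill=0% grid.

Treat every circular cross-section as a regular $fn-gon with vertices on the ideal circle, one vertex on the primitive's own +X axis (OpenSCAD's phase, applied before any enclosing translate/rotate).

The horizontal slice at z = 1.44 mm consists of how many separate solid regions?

At z = 1.44 mm: the cube (footprint 8×23) is included at this height; the cylinder at (14, -0.5): section is a regular 24-gon, circumradius r=10.5; Taking the first minus the rest: starting from the 8×23 cube, the r=10.5 cylinder at (14, -0.5) partially overlaps it — only the 24.36 mm² overlap (of its 342.42 mm²) is removed, clipping the outline — 1 connected region; (rotated 55° about Z; rotation is an isometry so areas/perimeters/island counts are preserved). The result has 1 disconnected region.

1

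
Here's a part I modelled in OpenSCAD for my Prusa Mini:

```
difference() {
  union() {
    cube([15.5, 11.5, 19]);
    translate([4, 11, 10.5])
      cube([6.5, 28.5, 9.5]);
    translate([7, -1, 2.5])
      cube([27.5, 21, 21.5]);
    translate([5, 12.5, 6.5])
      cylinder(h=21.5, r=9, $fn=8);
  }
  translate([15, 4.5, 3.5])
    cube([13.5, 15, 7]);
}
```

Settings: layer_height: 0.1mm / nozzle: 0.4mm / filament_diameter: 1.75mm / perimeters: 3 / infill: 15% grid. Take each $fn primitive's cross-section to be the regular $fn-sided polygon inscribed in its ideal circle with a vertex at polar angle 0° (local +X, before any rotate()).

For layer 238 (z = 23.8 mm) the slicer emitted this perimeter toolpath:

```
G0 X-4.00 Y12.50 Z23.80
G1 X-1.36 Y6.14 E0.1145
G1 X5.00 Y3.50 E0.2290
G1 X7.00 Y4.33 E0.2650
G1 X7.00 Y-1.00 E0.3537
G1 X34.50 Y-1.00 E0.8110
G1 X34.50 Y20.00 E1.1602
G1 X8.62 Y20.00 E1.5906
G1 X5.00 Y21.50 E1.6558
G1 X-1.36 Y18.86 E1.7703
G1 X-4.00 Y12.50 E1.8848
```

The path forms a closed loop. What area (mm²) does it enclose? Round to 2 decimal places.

726.87 mm²

Apply the shoelace formula to the sequence of (X, Y) vertices; enclosed area = 726.87 mm².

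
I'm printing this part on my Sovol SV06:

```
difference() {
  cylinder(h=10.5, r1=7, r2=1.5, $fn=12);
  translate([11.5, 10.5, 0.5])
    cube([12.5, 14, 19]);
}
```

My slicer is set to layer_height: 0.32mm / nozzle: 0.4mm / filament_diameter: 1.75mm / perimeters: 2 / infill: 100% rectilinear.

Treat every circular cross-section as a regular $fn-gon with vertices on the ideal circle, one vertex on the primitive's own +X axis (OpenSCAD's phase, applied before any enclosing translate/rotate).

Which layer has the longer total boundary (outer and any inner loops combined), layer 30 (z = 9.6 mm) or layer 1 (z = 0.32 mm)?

layer 1 (z = 0.32 mm)

Layer 30 (z = 9.6): the cone contributes a regular 12-gon of circumradius 1.971 (interpolated between r1=7 and r2=1.5 at t=0.914) (perimeter = 2·12·1.971·sin(180°/12) = 12.25 mm); the 12.5×14 cube at (11.5, 10.5) contributes its full rectangle (perimeter 53.00 mm); Taking the first minus the rest: starting from the cone, the 12.5×14 cube at (11.5, 10.5) misses the remaining region (no effect) — boundary = 12.25 mm. So its perimeter = 12.25 mm. Layer 1 (z = 0.32): the cone: at t=0.030 of its height the radius interpolates to r₁+(r₂−r₁)t = 6.832, giving a regular 12-gon of that circumradius (perimeter = 2·12·6.832·sin(180°/12) = 42.44 mm); the cube at (11.5, 10.5) is absent (z outside [0.5, 19.5]); Subtracting the remaining from the first: none of the subtracted shapes is present at this height, so the cone is unchanged — boundary = 42.44 mm. So its perimeter = 42.44 mm. Layer 1 is larger (42.44 vs 12.25 mm).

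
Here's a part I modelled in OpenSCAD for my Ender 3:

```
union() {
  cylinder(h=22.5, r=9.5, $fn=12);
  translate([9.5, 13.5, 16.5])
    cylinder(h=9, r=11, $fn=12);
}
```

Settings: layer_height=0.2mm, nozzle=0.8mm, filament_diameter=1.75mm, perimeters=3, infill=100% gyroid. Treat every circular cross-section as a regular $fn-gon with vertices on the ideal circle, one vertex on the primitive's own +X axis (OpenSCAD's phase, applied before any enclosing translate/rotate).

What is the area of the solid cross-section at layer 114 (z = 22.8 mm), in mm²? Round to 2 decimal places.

363.00 mm²

At z = 22.8 mm: the cylinder does not reach this height (z outside [0, 22.5]); the r=11 cylinder at (9.5, 13.5) contributes a regular 12-gon of circumradius 11 (area = (12/2)·11.000²·sin(360°/12) = 363.00 mm²); Combining (union): only the r=11 cylinder at (9.5, 13.5) is present, so the union is just that shape — area = 363.00 mm². Overall, the cross-section is a single solid region. Net area = 363.00 mm².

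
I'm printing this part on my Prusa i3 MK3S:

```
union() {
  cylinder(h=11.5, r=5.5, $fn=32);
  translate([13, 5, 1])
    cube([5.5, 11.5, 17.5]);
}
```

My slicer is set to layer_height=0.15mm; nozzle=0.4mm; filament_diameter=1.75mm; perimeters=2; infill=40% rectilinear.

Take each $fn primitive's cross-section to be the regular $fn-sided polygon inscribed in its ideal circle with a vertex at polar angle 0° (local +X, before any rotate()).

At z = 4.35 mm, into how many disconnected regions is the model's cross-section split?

At z = 4.35 mm: the cylinder: section is a regular 32-gon, circumradius r=5.5; the cube at (13, 5) is present — its section is the full 5.5×11.5 rectangle; Merging all regions: the 2 present regions are separate (no shared area or edge), so areas and boundary lengths simply add and each stays a separate island — 2 connected regions. The result has 2 disconnected regions.

2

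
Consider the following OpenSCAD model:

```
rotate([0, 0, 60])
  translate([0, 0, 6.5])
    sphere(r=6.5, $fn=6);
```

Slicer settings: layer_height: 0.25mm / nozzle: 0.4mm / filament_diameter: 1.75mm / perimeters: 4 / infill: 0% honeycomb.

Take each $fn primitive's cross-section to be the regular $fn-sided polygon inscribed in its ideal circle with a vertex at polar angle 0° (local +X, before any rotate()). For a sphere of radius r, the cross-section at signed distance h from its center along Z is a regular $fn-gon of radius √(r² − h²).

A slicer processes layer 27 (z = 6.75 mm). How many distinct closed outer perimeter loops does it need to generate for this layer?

1

At z = 6.75 mm: the sphere: section is a regular 6-gon, circumradius = √(r²−h²) = √(6.5²−0.25²) = 6.495; (rotated 60° about Z; rotation is an isometry so areas/perimeters/island counts are preserved). The result has 1 disconnected region.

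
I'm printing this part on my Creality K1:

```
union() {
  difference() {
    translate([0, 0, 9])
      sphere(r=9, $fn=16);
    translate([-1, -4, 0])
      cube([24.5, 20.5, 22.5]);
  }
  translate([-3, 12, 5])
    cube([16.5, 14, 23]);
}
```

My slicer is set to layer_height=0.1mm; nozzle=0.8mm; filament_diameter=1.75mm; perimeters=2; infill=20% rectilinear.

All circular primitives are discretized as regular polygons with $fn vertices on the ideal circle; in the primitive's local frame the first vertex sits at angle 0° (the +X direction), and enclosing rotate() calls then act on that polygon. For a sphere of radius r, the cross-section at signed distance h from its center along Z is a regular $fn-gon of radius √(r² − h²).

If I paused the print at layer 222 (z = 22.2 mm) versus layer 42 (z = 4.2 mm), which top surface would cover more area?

layer 222 (z = 22.2 mm)

Layer 222 (z = 22.2): the sphere does not reach this height (|z−center|=13.200 > r=9); the cube at (-1, -4) (footprint 24.5×20.5) is included at this height (area 502.25 mm²); Taking the first minus the rest: the first operand is absent here, so nothing remains; the cube at (-3, 12) (footprint 16.5×14) is included at this height (area 231.00 mm²); Combining (union): only the 16.5×14 cube at (-3, 12) is present, so the union is just that shape — area = 231.00 mm². So its area = 231.00 mm². Layer 42 (z = 4.2): the r=9 sphere slices to a regular 16-gon of circumradius 7.613 (√(r²−h²) with h=4.8 from center) (area = (16/2)·7.613²·sin(360°/16) = 177.44 mm²); the cube at (-1, -4) is present — its section is the full 24.5×20.5 rectangle (area 502.25 mm²); Subtracting the remaining from the first: starting from the r=9 sphere (177.44 mm²), the 24.5×20.5 cube at (-1, -4) partially overlaps it — only the 84.46 mm² overlap (of its 502.25 mm²) is removed, clipping the outline — area = 92.98 mm²; the cube at (-3, 12) is absent (z outside [5, 28]); Merging all regions: only the result so far is present, so the union is just that shape — area = 92.98 mm². So its area = 92.98 mm². Layer 222 is larger (231.00 vs 92.98 mm²).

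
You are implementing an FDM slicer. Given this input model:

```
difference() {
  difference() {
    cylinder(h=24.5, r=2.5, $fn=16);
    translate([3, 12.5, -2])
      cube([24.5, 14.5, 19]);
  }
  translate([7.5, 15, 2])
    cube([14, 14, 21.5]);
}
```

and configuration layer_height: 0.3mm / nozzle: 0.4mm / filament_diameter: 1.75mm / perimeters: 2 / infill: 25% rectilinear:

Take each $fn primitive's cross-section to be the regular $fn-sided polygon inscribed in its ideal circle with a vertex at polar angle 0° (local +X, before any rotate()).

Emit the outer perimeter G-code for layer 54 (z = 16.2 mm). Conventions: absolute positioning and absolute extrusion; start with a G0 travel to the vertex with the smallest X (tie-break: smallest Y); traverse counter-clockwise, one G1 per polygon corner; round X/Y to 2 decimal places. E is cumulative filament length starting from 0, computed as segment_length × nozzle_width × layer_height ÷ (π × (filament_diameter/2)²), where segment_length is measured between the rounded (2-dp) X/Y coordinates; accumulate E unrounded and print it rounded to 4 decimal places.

At z = 16.2 mm: the cylinder: section is a regular 16-gon, circumradius r=2.5; the cube at (3, 12.5) is present — its section is the full 24.5×14.5 rectangle; Taking the first minus the rest: starting from the r=2.5 cylinder, the 24.5×14.5 cube at (3, 12.5) misses the remaining region (no effect) — 1 connected region; the cube at (7.5, 15) (footprint 14×14) is included at this height; Subtracting the remaining from the first: starting from that combined region, the 14×14 cube at (7.5, 15) misses the remaining region (no effect) — 1 connected region. The outline is a single polygon with 16 vertices. Extrusion per mm of travel: 0.4 × 0.3 / (π × 0.875²) = 0.049890. Accumulating E over each segment gives final E = 0.7791.

G0 X-2.50 Y0.00 Z16.20
G1 X-2.31 Y-0.96 E0.0488
G1 X-1.77 Y-1.77 E0.0974
G1 X-0.96 Y-2.31 E0.1460
G1 X0.00 Y-2.50 E0.1948
G1 X0.96 Y-2.31 E0.2436
G1 X1.77 Y-1.77 E0.2922
G1 X2.31 Y-0.96 E0.3407
G1 X2.50 Y0.00 E0.3896
G1 X2.31 Y0.96 E0.4384
G1 X1.77 Y1.77 E0.4870
G1 X0.96 Y2.31 E0.5355
G1 X0.00 Y2.50 E0.5844
G1 X-0.96 Y2.31 E0.6332
G1 X-1.77 Y1.77 E0.6817
G1 X-2.31 Y0.96 E0.7303
G1 X-2.50 Y0.00 E0.7791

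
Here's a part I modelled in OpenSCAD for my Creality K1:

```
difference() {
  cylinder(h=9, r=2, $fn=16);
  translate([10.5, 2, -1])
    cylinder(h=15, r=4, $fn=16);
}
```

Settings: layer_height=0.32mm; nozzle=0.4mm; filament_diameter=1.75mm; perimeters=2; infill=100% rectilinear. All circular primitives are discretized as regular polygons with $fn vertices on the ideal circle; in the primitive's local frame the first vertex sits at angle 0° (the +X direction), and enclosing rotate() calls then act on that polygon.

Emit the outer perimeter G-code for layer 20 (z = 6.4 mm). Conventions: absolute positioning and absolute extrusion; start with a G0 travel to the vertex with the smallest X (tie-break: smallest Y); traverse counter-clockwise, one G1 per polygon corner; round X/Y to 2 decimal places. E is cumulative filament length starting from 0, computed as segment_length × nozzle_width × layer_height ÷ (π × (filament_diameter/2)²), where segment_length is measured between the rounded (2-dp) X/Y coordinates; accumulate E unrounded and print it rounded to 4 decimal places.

G0 X-2.00 Y0.00 Z6.40
G1 X-1.85 Y-0.77 E0.0417
G1 X-1.41 Y-1.41 E0.0831
G1 X-0.77 Y-1.85 E0.1244
G1 X0.00 Y-2.00 E0.1662
G1 X0.77 Y-1.85 E0.2079
G1 X1.41 Y-1.41 E0.2492
G1 X1.85 Y-0.77 E0.2906
G1 X2.00 Y0.00 E0.3323
G1 X1.85 Y0.77 E0.3741
G1 X1.41 Y1.41 E0.4154
G1 X0.77 Y1.85 E0.4567
G1 X0.00 Y2.00 E0.4985
G1 X-0.77 Y1.85 E0.5402
G1 X-1.41 Y1.41 E0.5815
G1 X-1.85 Y0.77 E0.6229
G1 X-2.00 Y0.00 E0.6646

At z = 6.4 mm: the cylinder: section is a regular 16-gon, circumradius r=2; the cylinder at (10.5, 2): section is a regular 16-gon, circumradius r=4; Subtracting the remaining from the first: starting from the r=2 cylinder, the r=4 cylinder at (10.5, 2) misses the remaining region (no effect) — 1 connected region. The outline is a single polygon with 16 vertices. Extrusion per mm of travel: 0.4 × 0.32 / (π × 0.875²) = 0.053216. Accumulating E over each segment gives final E = 0.6646.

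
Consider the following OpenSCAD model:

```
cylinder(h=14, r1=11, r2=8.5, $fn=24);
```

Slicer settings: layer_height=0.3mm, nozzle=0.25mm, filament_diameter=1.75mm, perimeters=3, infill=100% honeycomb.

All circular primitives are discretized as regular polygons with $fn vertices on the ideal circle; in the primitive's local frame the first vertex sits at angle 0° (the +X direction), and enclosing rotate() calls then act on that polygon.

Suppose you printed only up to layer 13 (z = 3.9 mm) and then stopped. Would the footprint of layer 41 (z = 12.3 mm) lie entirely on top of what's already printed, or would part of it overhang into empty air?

Compare the two slices. At z = 3.9: the cone (r1=11→r2=8.5) has section circumradius 10.304 here — a regular 24-gon (area = (24/2)·10.304²·sin(360°/24) = 329.73 mm²). At z = 12.3: the cone contributes a regular 24-gon of circumradius 8.804 (interpolated between r1=11 and r2=8.5 at t=0.879) (area = (24/2)·8.804²·sin(360°/24) = 240.71 mm²). Checking containment: the cross-section at z = 12.3 is a subset of the cross-section at z = 3.9.

entirely on top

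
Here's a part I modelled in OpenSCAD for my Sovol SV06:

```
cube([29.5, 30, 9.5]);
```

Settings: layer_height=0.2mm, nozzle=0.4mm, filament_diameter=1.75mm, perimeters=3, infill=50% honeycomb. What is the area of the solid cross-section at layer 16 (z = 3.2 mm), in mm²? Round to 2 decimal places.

885.00 mm²

At z = 3.2 mm: the 29.5×30 cube contributes its full rectangle (area 885.00 mm²). Overall, the cross-section is a single solid region. Net area = 885.00 mm².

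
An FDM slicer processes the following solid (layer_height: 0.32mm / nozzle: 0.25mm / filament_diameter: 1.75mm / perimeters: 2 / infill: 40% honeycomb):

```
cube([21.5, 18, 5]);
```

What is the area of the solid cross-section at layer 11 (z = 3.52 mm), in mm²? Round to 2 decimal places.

387.00 mm²

At z = 3.52 mm: the cube is present — its section is the full 21.5×18 rectangle (area 387.00 mm²). Overall, the cross-section is a single solid region. Net area = 387.00 mm².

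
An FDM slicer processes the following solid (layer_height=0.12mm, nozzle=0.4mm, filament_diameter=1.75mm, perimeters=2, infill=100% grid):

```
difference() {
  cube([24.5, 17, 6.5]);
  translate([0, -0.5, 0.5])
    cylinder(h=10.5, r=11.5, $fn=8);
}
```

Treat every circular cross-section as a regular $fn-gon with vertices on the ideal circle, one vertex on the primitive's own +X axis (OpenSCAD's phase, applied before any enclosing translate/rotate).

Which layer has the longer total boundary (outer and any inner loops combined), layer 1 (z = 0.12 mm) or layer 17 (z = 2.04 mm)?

Layer 1 (z = 0.12): the 24.5×17 cube contributes its full rectangle (perimeter 83.00 mm); the cylinder at (0, -0.5) does not reach this height (z outside [0.5, 11]); Subtracting the remaining from the first: none of the subtracted shapes is present at this height, so the 24.5×17 cube is unchanged — boundary = 83.00 mm. So its perimeter = 83.00 mm. Layer 17 (z = 2.04): the 24.5×17 cube contributes its full rectangle (perimeter 83.00 mm); the cylinder at (0, -0.5): section is a regular 8-gon, circumradius r=11.5 (perimeter = 2·8·11.500·sin(180°/8) = 70.41 mm); Taking the first minus the rest: starting from the 24.5×17 cube, the r=11.5 cylinder at (0, -0.5) partially overlaps it — only the 87.82 mm² overlap (of its 374.06 mm²) is removed, clipping the outline — boundary = 77.77 mm. So its perimeter = 77.77 mm. Layer 1 is larger (83.00 vs 77.77 mm).

layer 1 (z = 0.12 mm)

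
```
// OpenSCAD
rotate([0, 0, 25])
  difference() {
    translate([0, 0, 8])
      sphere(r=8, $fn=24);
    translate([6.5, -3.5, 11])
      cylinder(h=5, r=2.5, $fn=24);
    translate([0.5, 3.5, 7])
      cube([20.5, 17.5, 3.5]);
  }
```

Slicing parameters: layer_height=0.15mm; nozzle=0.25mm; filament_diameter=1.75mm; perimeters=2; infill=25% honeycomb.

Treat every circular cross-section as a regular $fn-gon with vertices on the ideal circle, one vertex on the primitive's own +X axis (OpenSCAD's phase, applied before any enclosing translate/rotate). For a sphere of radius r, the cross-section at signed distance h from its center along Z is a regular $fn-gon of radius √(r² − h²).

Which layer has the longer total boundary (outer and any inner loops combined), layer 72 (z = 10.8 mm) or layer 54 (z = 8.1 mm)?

Layer 72 (z = 10.8): the r=8 sphere slices to a regular 24-gon of circumradius 7.494 (√(r²−h²) with h=2.8 from center) (perimeter = 2·24·7.494·sin(180°/24) = 46.95 mm); the cylinder at (6.5, -3.5) is not intersected at this z (z outside [11, 16]); the cube at (0.5, 3.5) is absent (z outside [7, 10.5]); Subtracting the remaining from the first: none of the subtracted shapes is present at this height, so the r=8 sphere is unchanged — boundary = 46.95 mm; (rotated 25° about Z; rotation is an isometry so areas/perimeters/island counts are preserved). So its perimeter = 46.95 mm. Layer 54 (z = 8.1): the r=8 sphere contributes a regular 24-gon of circumradius √(8²−0.1²) = 7.999 (perimeter = 2·24·7.999·sin(180°/24) = 50.12 mm); the cylinder at (6.5, -3.5) is absent (z outside [11, 16]); the cube at (0.5, 3.5) (footprint 20.5×17.5) is included at this height (perimeter 76.00 mm); Taking the first minus the rest: starting from the r=8 sphere, the 20.5×17.5 cube at (0.5, 3.5) partially overlaps it — only the 20.55 mm² overlap (of its 358.75 mm²) is removed, clipping the outline — boundary = 52.80 mm; (whole slice rotated 25° about Z — lengths, areas and connectivity unchanged). So its perimeter = 52.80 mm. Layer 54 is larger (52.80 vs 46.95 mm).

layer 54 (z = 8.1 mm)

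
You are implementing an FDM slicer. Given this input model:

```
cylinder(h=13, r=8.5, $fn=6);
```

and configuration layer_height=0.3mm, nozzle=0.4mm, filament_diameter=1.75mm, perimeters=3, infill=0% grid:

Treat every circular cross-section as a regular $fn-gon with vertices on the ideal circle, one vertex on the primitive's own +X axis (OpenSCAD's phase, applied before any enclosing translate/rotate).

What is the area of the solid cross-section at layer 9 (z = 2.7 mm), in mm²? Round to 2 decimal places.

At z = 2.7 mm: the cylinder: section is a regular 6-gon, circumradius r=8.5 (area = (6/2)·8.500²·sin(360°/6) = 187.71 mm²). Overall, the cross-section is a single solid region. Net area = 187.71 mm².

187.71 mm²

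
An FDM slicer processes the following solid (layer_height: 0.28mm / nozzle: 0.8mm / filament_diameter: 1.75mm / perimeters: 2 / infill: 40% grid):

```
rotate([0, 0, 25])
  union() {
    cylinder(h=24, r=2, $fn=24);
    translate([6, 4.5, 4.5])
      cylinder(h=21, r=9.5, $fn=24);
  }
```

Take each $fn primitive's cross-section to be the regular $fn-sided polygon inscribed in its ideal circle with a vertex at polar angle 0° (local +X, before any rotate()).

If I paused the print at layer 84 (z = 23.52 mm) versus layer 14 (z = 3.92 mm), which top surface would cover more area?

Layer 84 (z = 23.52): the r=2 cylinder gives a regular 24-gon of circumradius 2 (constant along its height) (area = (24/2)·2.000²·sin(360°/24) = 12.42 mm²); the cylinder at (6, 4.5): section is a regular 24-gon, circumradius r=9.5 (area = (24/2)·9.500²·sin(360°/24) = 280.30 mm²); Combining (union): the regions partially overlap — summed areas 292.72 mm² minus the doubly-counted overlap 12.37 mm² gives 280.35 mm² — area = 280.35 mm²; (whole slice rotated 25° about Z — lengths, areas and connectivity unchanged). So its area = 280.35 mm². Layer 14 (z = 3.92): the cylinder: section is a regular 24-gon, circumradius r=2 (area = (24/2)·2.000²·sin(360°/24) = 12.42 mm²); the cylinder at (6, 4.5) is not intersected at this z (z outside [4.5, 25.5]); Merging all regions: only the r=2 cylinder is present, so the union is just that shape — area = 12.42 mm²; (whole slice rotated 25° about Z — lengths, areas and connectivity unchanged). So its area = 12.42 mm². Layer 84 is larger (280.35 vs 12.42 mm²).

layer 84 (z = 23.52 mm)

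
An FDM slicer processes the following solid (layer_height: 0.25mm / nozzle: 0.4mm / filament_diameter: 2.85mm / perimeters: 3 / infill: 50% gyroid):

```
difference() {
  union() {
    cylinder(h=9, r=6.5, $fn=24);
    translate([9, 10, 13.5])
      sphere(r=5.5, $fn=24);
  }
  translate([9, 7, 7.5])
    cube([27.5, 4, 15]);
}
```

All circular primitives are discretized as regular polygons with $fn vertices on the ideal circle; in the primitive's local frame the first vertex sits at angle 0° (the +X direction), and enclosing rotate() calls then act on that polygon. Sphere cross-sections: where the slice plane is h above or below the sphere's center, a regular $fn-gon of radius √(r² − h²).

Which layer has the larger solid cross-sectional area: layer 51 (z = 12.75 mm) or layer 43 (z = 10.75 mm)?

layer 51 (z = 12.75 mm)

Layer 51 (z = 12.75): the cylinder is not intersected at this z (z outside [0, 9]); the r=5.5 sphere at (9, 10) slices to a regular 24-gon of circumradius 5.449 (√(r²−h²) with h=0.75 from center) (area = (24/2)·5.449²·sin(360°/24) = 92.20 mm²); Taking the union: only the r=5.5 sphere at (9, 10) is present, so the union is just that shape — area = 92.20 mm²; the 27.5×4 cube at (9, 7) contributes its full rectangle (area 110.00 mm²); After the difference (first − rest): starting from the result so far (92.20 mm²), the 27.5×4 cube at (9, 7) partially overlaps it — only the 20.77 mm² overlap (of its 110.00 mm²) is removed, clipping the outline — area = 71.44 mm². So its area = 71.44 mm². Layer 43 (z = 10.75): the cylinder is absent (z outside [0, 9]); the r=5.5 sphere at (9, 10) contributes a regular 24-gon of circumradius √(5.5²−2.75²) = 4.763 (area = (24/2)·4.763²·sin(360°/24) = 70.46 mm²); Taking the union: only the r=5.5 sphere at (9, 10) is present, so the union is just that shape — area = 70.46 mm²; the cube at (9, 7) (footprint 27.5×4) is included at this height (area 110.00 mm²); Taking the first minus the rest: starting from the result so far (70.46 mm²), the 27.5×4 cube at (9, 7) partially overlaps it — only the 17.89 mm² overlap (of its 110.00 mm²) is removed, clipping the outline — area = 52.58 mm². So its area = 52.58 mm². Layer 51 is larger (71.44 vs 52.58 mm²).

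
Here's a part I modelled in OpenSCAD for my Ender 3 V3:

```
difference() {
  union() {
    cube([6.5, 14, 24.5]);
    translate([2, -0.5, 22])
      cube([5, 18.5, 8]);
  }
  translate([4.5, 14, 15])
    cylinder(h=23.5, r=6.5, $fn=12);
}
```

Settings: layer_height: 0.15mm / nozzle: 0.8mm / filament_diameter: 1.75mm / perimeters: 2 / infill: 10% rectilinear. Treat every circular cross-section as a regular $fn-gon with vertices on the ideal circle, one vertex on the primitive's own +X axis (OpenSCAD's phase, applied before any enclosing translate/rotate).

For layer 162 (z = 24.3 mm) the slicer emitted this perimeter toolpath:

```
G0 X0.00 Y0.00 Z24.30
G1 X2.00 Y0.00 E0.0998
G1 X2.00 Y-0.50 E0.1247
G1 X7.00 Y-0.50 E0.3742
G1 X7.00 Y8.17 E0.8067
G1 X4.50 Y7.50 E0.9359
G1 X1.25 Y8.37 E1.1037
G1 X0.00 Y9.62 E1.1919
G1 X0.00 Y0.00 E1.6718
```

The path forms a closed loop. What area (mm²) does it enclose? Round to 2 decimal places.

Apply the shoelace formula to the sequence of (X, Y) vertices; enclosed area = 59.12 mm².

59.12 mm²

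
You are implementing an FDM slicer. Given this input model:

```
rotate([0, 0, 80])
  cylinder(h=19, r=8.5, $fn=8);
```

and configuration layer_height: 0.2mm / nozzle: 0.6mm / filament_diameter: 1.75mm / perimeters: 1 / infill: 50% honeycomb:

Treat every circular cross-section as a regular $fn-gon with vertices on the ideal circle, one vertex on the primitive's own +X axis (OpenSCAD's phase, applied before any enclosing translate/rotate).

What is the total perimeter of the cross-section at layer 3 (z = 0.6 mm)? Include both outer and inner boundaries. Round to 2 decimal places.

52.04 mm

At z = 0.6 mm: the r=8.5 cylinder gives a regular 8-gon of circumradius 8.5 (constant along its height) (perimeter = 2·8·8.500·sin(180°/8) = 52.04 mm); (rotated 80° about Z; rotation is an isometry so areas/perimeters/island counts are preserved). Overall, the cross-section is a single solid region. Total boundary length (outer) = 52.04 mm.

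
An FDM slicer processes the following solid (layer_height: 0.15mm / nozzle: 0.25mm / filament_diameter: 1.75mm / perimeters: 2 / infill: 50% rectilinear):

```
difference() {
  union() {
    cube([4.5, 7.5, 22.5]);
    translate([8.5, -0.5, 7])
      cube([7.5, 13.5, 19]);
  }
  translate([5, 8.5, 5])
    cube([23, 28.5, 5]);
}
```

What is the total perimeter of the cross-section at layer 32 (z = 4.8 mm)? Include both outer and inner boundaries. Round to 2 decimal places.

At z = 4.8 mm: the cube (footprint 4.5×7.5) is included at this height (perimeter 24.00 mm); the cube at (8.5, -0.5) is not intersected at this z (z outside [7, 26]); Taking the union: only the 4.5×7.5 cube is present, so the union is just that shape — boundary = 24.00 mm; the cube at (5, 8.5) is absent (z outside [5, 10]); Subtracting the remaining from the first: none of the subtracted shapes is present at this height, so that combined region is unchanged — boundary = 24.00 mm. Overall, the cross-section is a single solid region. Total boundary length (outer) = 24.00 mm.

24.00 mm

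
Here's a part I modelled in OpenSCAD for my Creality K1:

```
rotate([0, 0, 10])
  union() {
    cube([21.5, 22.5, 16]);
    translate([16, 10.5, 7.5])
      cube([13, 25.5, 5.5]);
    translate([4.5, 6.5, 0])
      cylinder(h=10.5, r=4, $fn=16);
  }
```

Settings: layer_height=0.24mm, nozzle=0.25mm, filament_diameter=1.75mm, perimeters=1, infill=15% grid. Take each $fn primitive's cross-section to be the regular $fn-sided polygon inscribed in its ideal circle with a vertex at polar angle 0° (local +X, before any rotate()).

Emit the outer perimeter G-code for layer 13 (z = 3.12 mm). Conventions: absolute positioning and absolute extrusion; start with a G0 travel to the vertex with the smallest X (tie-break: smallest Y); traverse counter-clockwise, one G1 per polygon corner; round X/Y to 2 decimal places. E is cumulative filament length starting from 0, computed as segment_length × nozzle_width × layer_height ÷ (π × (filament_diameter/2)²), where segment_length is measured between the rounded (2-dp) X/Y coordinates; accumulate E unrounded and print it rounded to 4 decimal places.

At z = 3.12 mm: the cube (footprint 21.5×22.5) is included at this height; the cube at (16, 10.5) is absent (z outside [7.5, 13]); the cylinder at (4.5, 6.5): section is a regular 16-gon, circumradius r=4; Combining (union): the r=4 cylinder at (4.5, 6.5) lies entirely inside the 21.5×22.5 cube, so the union is just the 21.5×22.5 cube — 1 connected region; (whole slice rotated 10° about Z — lengths, areas and connectivity unchanged). The outline is a single polygon with 4 vertices. Extrusion per mm of travel: 0.25 × 0.24 / (π × 0.875²) = 0.024945. Accumulating E over each segment gives final E = 2.1953.

G0 X-3.91 Y22.16 Z3.12
G1 X0.00 Y0.00 E0.5613
G1 X21.17 Y3.73 E1.0975
G1 X17.27 Y25.89 E1.6588
G1 X-3.91 Y22.16 E2.1953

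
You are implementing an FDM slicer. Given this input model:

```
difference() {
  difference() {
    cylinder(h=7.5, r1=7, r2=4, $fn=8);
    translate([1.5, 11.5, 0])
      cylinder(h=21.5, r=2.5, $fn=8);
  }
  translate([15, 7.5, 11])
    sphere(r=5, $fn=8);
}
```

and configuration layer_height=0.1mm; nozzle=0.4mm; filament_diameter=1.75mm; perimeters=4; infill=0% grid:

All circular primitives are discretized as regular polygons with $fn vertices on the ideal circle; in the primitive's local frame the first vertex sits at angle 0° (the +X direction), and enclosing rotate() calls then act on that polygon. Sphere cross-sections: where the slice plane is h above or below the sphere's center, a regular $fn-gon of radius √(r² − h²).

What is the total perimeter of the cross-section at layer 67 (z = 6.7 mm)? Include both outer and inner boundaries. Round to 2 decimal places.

26.45 mm

At z = 6.7 mm: the cone: at t=0.893 of its height the radius interpolates to r₁+(r₂−r₁)t = 4.320, giving a regular 8-gon of that circumradius (perimeter = 2·8·4.320·sin(180°/8) = 26.45 mm); the r=2.5 cylinder at (1.5, 11.5) gives a regular 8-gon of circumradius 2.5 (constant along its height) (perimeter = 2·8·2.500·sin(180°/8) = 15.31 mm); Subtracting the remaining from the first: starting from the cone, the r=2.5 cylinder at (1.5, 11.5) misses the remaining region (no effect) — boundary = 26.45 mm; the r=5 sphere at (15, 7.5) slices to a regular 8-gon of circumradius 2.551 (√(r²−h²) with h=4.3 from center) (perimeter = 2·8·2.551·sin(180°/8) = 15.62 mm); Taking the first minus the rest: starting from the result so far, the r=5 sphere at (15, 7.5) misses the remaining region (no effect) — boundary = 26.45 mm. Overall, the cross-section is a single solid region. Total boundary length (outer) = 26.45 mm.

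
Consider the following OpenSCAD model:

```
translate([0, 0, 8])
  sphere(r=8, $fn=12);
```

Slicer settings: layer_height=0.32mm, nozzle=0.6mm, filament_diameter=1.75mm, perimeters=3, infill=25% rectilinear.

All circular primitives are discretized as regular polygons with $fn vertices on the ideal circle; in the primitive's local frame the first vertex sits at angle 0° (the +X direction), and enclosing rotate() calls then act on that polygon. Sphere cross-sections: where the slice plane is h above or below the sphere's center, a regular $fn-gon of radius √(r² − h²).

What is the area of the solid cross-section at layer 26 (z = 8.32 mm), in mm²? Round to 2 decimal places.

At z = 8.32 mm: the r=8 sphere contributes a regular 12-gon of circumradius √(8²−0.32²) = 7.994 (area = (12/2)·7.994²·sin(360°/12) = 191.69 mm²). Overall, the cross-section is a single solid region. Net area = 191.69 mm².

191.69 mm²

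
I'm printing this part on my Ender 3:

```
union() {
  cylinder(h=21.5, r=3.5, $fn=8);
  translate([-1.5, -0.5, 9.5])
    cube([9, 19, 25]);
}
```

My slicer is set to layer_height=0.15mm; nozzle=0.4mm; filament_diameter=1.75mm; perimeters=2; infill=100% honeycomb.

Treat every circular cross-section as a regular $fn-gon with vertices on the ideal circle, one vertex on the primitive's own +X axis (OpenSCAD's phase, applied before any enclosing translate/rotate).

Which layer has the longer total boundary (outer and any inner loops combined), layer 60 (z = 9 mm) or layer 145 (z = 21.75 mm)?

layer 145 (z = 21.75 mm)

Layer 60 (z = 9): the cylinder: section is a regular 8-gon, circumradius r=3.5 (perimeter = 2·8·3.500·sin(180°/8) = 21.43 mm); the cube at (-1.5, -0.5) is not intersected at this z (z outside [9.5, 34.5]); Taking the union: only the r=3.5 cylinder is present, so the union is just that shape — boundary = 21.43 mm. So its perimeter = 21.43 mm. Layer 145 (z = 21.75): the cylinder is absent (z outside [0, 21.5]); the 9×19 cube at (-1.5, -0.5) contributes its full rectangle (perimeter 56.00 mm); Taking the union: only the 9×19 cube at (-1.5, -0.5) is present, so the union is just that shape — boundary = 56.00 mm. So its perimeter = 56.00 mm. Layer 145 is larger (56.00 vs 21.43 mm).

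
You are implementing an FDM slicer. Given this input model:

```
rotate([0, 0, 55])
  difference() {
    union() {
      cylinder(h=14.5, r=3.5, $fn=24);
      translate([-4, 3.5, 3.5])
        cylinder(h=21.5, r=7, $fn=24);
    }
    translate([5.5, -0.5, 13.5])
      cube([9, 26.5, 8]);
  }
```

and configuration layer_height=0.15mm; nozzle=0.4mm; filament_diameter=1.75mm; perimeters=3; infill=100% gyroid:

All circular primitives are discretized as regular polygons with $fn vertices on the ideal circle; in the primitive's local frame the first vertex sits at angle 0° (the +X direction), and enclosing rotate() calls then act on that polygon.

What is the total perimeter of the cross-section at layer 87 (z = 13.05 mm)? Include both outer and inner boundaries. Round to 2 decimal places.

46.17 mm

At z = 13.05 mm: the r=3.5 cylinder contributes a regular 24-gon of circumradius 3.5 (perimeter = 2·24·3.500·sin(180°/24) = 21.93 mm); the cylinder at (-4, 3.5): section is a regular 24-gon, circumradius r=7 (perimeter = 2·24·7.000·sin(180°/24) = 43.86 mm); Merging all regions: the regions partially overlap (shared area 28.33 mm²), so the edge portions inside another operand are dropped and the merged outline is re-measured after clipping — boundary = 46.17 mm; the cube at (5.5, -0.5) does not reach this height (z outside [13.5, 21.5]); After the difference (first − rest): none of the subtracted shapes is present at this height, so the result so far is unchanged — boundary = 46.17 mm; (rotated 55° about Z; rotation is an isometry so areas/perimeters/island counts are preserved). Overall, the cross-section is a single solid region. Total boundary length (outer) = 46.17 mm.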